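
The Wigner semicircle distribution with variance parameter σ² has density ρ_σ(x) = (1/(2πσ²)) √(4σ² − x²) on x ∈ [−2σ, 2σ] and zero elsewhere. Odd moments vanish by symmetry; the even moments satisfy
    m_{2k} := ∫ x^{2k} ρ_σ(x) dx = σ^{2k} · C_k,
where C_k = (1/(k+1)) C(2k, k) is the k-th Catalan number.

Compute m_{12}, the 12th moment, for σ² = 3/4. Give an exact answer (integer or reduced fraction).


By the scaled semicircle moment identity, m_{2k} = σ^{2k} · C_k with k = 6.
C_6 = (1/(k+1)) · C(2k, k) = (1/7) · C(12, 6) = (1/7) · 924 = 132.
σ^{2k} = (σ²)^k = (3/4)^6 = 729/4096.

Therefore m_{12} = σ^{12} · C_6 = (729/4096) · 132 = 24057/1024.


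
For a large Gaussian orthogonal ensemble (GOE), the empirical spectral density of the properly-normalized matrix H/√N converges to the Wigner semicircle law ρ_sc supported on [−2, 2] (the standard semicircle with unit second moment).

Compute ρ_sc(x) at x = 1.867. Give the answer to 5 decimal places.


ρ_sc(x) = (1/(2π)) √(4 − x²). With x = 1.867:
  4 − x² = 4 − (1.867)² = 4 − 3.485689 = 0.514311.
  √(4 − x²) = 0.717155.
  1/(2π) = 0.159155.
  ρ_sc(1.867) = 0.159155 · 0.717155 = 0.114139.

Rounded to 5 decimal places: ρ_sc(1.867) ≈ 0.11414.


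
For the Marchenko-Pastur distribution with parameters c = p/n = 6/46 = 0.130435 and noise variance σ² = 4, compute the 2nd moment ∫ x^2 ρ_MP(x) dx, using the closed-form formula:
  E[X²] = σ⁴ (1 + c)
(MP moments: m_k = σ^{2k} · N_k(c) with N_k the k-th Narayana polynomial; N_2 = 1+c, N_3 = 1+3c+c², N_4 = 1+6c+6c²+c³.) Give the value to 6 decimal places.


E[X²] = σ⁴ (1 + c) (second MP moment). With σ² = 4 (so σ⁴ = 16) and c = 6/46 = 0.130435: E[X²] = 16 · (1 + 0.130435) = 16 · 1.130435.

So E[X^2] = 18.086957.


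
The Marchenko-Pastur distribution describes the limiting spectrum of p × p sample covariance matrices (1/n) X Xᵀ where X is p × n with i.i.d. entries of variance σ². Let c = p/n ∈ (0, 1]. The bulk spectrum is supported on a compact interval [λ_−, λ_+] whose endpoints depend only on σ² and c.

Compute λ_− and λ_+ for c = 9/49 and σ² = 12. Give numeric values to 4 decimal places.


c = 9/49 = 0.183673; √c = 0.428571.
λ_− = σ² (1 − √c)² = 12 · (1 − 0.428571)² = 12 · (0.571429)² = 3.918367.
λ_+ = σ² (1 + √c)² = 12 · (1 + 0.428571)² = 12 · (1.428571)² = 24.489796.

Rounded to 4 decimal places: λ_− ≈ 3.9184, λ_+ ≈ 24.4898.


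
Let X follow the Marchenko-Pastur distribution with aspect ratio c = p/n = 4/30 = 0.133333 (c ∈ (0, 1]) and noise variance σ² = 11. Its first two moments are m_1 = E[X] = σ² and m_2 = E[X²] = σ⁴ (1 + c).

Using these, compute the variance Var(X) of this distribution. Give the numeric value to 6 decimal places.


m_1 = E[X] = σ² = 11, so m_1² = 121.
m_2 = E[X²] = σ⁴ (1 + c) = 121 · (1 + 0.133333) = 121 · 1.133333 = 137.133333.
(Note m_2 − m_1² simplifies to c · σ⁴ = 0.133333 · 121.)

Var(X) = m_2 − m_1² = 137.133333 − 121 = 16.133333.


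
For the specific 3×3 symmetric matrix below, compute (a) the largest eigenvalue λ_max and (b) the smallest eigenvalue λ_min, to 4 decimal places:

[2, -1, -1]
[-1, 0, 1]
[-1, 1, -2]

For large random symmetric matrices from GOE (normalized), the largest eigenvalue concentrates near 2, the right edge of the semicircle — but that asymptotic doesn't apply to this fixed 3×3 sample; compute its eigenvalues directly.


Since M is real symmetric, all three eigenvalues are real; they are the roots of det(λI − M) = λ³ − (tr M) λ² + s λ − det M, where s is the sum of the principal 2×2 minors.
tr M = 2 + 0 + (-2) = 0.
s = (2·0 − (-1)²) + (2·(-2) − (-1)²) + (0·(-2) − 1²) = -1 + (-5) + (-1) = -7.
det M (expand along row 1) = 2·(-1) − (-1)·3 + (-1)·(-1) = 2.
Characteristic polynomial: λ³ − 7λ − 2 = 0.
Substitute λ = y + (tr M)/3 = y + 0.000000 to remove the quadratic term: y³ + p·y + q = 0 with p = s − (tr M)²/3 = -7.000000 and q = −2(tr M)³/27 + (tr M)·s/3 − det M = -2.000000.
Three real roots ⇒ use the trigonometric (Viète) form: r = 2√(−p/3) = 3.055050, φ = arccos(3q/(p·r)) = arccos(0.280566) = 1.286413 rad.
y_k = r·cos(φ/3 − 2πk/3) for k = 0, 1, 2 gives y = 2.778457, -0.289169, -2.489289.
λ_k = y_k + 0.000000 gives λ = 2.7785, -0.2892, -2.4893 (check: the sum is 0.0000 = tr M).

Hence λ_max = 2.7785 and λ_min = -2.4893.


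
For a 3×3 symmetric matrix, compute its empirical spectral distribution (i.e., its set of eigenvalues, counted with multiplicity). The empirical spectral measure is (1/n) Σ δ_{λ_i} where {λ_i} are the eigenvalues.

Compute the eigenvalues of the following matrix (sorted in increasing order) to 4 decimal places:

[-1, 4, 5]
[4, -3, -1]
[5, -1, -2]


Since M is real symmetric, all three eigenvalues are real; they are the roots of det(λI − M) = λ³ − (tr M) λ² + s λ − det M, where s is the sum of the principal 2×2 minors.
tr M = -1 + (-3) + (-2) = -6.
s = ((-1)·(-3) − 4²) + ((-1)·(-2) − 5²) + ((-3)·(-2) − (-1)²) = -13 + (-23) + 5 = -31.
det M (expand along row 1) = (-1)·5 − 4·(-3) + 5·11 = 62.
Characteristic polynomial: λ³ + 6λ² − 31λ − 62 = 0.
Substitute λ = y + (tr M)/3 = y − 2.000000 to remove the quadratic term: y³ + p·y + q = 0 with p = s − (tr M)²/3 = -43.000000 and q = −2(tr M)³/27 + (tr M)·s/3 − det M = 16.000000.
Three real roots ⇒ use the trigonometric (Viète) form: r = 2√(−p/3) = 7.571878, φ = arccos(3q/(p·r)) = arccos(-0.147424) = 1.718760 rad.
y_k = r·cos(φ/3 − 2πk/3) for k = 0, 1, 2 gives y = 6.362813, 0.373303, -6.736116.
λ_k = y_k − 2.000000 gives λ = 4.3628, -1.6267, -8.7361 (check: the sum is -6.0000 = tr M).

Eigenvalues sorted in increasing order: [-8.7361, -1.6267, 4.3628].


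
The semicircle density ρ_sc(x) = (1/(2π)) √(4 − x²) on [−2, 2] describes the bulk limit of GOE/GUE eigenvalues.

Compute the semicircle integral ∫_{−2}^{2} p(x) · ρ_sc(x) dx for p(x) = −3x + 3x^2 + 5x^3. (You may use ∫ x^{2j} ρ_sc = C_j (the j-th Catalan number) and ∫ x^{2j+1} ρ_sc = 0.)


Write p(x) = Σ a_i x^i, split into monomials and integrate each against ρ_sc separately.
Using ∫ x^{2j} ρ_sc = C_j = (1/(j+1)) C(2j, j) (Catalan numbers) and ∫ x^{2j+1} ρ_sc = 0 (odd monomials vanish by symmetry):
  i = 1 (odd): ∫ x^1 ρ_sc = 0 (vanishes)
  i = 2 (even): a_2 · C_{1} = 3 · 1 = 3
  i = 3 (odd): ∫ x^3 ρ_sc = 0 (vanishes)

Summing the contributions: ∫_{−2}^{2} p(x) ρ_sc(x) dx = 3.


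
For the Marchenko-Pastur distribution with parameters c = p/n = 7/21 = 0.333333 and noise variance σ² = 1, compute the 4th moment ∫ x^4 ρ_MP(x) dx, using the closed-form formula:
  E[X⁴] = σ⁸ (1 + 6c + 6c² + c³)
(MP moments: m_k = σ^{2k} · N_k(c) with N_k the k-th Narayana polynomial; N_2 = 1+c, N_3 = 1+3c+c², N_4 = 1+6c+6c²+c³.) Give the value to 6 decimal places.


E[X⁴] = σ⁸ (1 + 6c + 6c² + c³) (fourth MP moment). With σ² = 1 (so σ⁸ = 1) and c = 7/21 = 0.333333: E[X⁴] = 1 · (1 + 6·0.333333 + 6·(0.333333)² + (0.333333)³) = 1 · 3.703704.

So E[X^4] = 3.703704.


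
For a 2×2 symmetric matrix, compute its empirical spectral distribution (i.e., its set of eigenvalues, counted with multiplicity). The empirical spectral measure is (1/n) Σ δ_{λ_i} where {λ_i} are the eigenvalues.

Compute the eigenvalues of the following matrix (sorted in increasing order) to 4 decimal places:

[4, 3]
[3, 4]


Since M is real symmetric, both eigenvalues are real; they are the roots of det(λI − M) = λ² − (tr M) λ + det M.
tr M = 4 + 4 = 8.
det M = 4·4 − 3² = 16 − 9 = 7.
Characteristic polynomial: λ² − 8λ + 7 = 0.
Discriminant Δ = (tr M)² − 4·det M = 64 − 28 = 36; √Δ = 6.000000.
λ = (tr M ± √Δ)/2 = (8 ± 6.000000)/2, giving (tr M − √Δ)/2 = 1.0000 and (tr M + √Δ)/2 = 7.0000.

Eigenvalues sorted in increasing order: [1.0000, 7.0000].


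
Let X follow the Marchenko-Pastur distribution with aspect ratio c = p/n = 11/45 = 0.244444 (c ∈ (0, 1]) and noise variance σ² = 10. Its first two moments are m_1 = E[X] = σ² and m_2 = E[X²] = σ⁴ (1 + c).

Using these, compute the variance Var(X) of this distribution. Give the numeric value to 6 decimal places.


m_1 = E[X] = σ² = 10, so m_1² = 100.
m_2 = E[X²] = σ⁴ (1 + c) = 100 · (1 + 0.244444) = 100 · 1.244444 = 124.444444.
(Note m_2 − m_1² simplifies to c · σ⁴ = 0.244444 · 100.)

Var(X) = m_2 − m_1² = 124.444444 − 100 = 24.444444.


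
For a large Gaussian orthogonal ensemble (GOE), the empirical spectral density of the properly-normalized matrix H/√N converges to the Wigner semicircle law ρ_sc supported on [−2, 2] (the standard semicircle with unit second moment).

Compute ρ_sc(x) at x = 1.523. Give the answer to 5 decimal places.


ρ_sc(x) = (1/(2π)) √(4 − x²). With x = 1.523:
  4 − x² = 4 − (1.523)² = 4 − 2.319529 = 1.680471.
  √(4 − x²) = 1.296330.
  1/(2π) = 0.159155.
  ρ_sc(1.523) = 0.159155 · 1.296330 = 0.206317.

Rounded to 5 decimal places: ρ_sc(1.523) ≈ 0.20632.


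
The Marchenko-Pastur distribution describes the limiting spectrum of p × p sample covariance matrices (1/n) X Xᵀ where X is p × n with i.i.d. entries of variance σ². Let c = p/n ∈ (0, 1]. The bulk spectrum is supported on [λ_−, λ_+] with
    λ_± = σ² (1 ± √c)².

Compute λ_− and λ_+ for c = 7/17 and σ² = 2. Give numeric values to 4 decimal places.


c = 7/17 = 0.411765; √c = 0.641689.
λ_− = σ² (1 − √c)² = 2 · (1 − 0.641689)² = 2 · (0.358311)² = 0.256774.
λ_+ = σ² (1 + √c)² = 2 · (1 + 0.641689)² = 2 · (1.641689)² = 5.390285.

Rounded to 4 decimal places: λ_− ≈ 0.2568, λ_+ ≈ 5.3903.


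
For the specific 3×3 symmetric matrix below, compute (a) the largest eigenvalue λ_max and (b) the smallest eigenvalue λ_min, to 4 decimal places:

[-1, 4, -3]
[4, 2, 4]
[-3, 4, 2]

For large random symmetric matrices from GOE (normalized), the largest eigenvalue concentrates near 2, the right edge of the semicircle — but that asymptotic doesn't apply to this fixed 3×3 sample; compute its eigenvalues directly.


Since M is real symmetric, all three eigenvalues are real; they are the roots of det(λI − M) = λ³ − (tr M) λ² + s λ − det M, where s is the sum of the principal 2×2 minors.
tr M = -1 + 2 + 2 = 3.
s = ((-1)·2 − 4²) + ((-1)·2 − (-3)²) + (2·2 − 4²) = -18 + (-11) + (-12) = -41.
det M (expand along row 1) = (-1)·(-12) − 4·20 + (-3)·22 = -134.
Characteristic polynomial: λ³ − 3λ² − 41λ + 134 = 0.
Substitute λ = y + (tr M)/3 = y + 1.000000 to remove the quadratic term: y³ + p·y + q = 0 with p = s − (tr M)²/3 = -44.000000 and q = −2(tr M)³/27 + (tr M)·s/3 − det M = 91.000000.
Three real roots ⇒ use the trigonometric (Viète) form: r = 2√(−p/3) = 7.659417, φ = arccos(3q/(p·r)) = arccos(-0.810055) = 2.515041 rad.
y_k = r·cos(φ/3 − 2πk/3) for k = 0, 1, 2 gives y = 5.121796, 2.371181, -7.492977.
λ_k = y_k + 1.000000 gives λ = 6.1218, 3.3712, -6.4930 (check: the sum is 3.0000 = tr M).

Hence λ_max = 6.1218 and λ_min = -6.4930.


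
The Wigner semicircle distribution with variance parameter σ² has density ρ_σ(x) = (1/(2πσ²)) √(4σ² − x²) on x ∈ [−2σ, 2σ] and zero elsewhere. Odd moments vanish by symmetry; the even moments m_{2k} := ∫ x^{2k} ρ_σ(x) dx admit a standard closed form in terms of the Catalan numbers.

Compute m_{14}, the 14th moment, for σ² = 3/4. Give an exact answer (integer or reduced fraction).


By the scaled semicircle moment identity, m_{2k} = σ^{2k} · C_k with k = 7.
C_7 = (1/(k+1)) · C(2k, k) = (1/8) · C(14, 7) = (1/8) · 3432 = 429.
σ^{2k} = (σ²)^k = (3/4)^7 = 2187/16384.

Therefore m_{14} = σ^{14} · C_7 = (2187/16384) · 429 = 938223/16384.


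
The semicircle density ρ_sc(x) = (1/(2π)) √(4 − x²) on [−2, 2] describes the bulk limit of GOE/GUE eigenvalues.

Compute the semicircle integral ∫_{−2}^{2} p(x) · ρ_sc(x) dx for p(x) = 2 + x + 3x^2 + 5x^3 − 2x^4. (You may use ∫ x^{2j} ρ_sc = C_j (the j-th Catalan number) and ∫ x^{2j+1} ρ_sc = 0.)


Write p(x) = Σ a_i x^i, split into monomials and integrate each against ρ_sc separately.
Using ∫ x^{2j} ρ_sc = C_j = (1/(j+1)) C(2j, j) (Catalan numbers) and ∫ x^{2j+1} ρ_sc = 0 (odd monomials vanish by symmetry):
  i = 0 (even): a_0 · C_{0} = 2 · 1 = 2
  i = 1 (odd): ∫ x^1 ρ_sc = 0 (vanishes)
  i = 2 (even): a_2 · C_{1} = 3 · 1 = 3
  i = 3 (odd): ∫ x^3 ρ_sc = 0 (vanishes)
  i = 4 (even): a_4 · C_{2} = -2 · 2 = -4

Summing the contributions: ∫_{−2}^{2} p(x) ρ_sc(x) dx = 2 + 3 + (-4) = 1.


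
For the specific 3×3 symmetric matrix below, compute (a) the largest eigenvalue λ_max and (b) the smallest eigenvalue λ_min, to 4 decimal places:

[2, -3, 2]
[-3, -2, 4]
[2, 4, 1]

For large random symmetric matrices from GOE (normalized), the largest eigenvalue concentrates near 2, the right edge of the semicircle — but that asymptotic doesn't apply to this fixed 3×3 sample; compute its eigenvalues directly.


Since M is real symmetric, all three eigenvalues are real; they are the roots of det(λI − M) = λ³ − (tr M) λ² + s λ − det M, where s is the sum of the principal 2×2 minors.
tr M = 2 + (-2) + 1 = 1.
s = (2·(-2) − (-3)²) + (2·1 − 2²) + ((-2)·1 − 4²) = -13 + (-2) + (-18) = -33.
det M (expand along row 1) = 2·(-18) − (-3)·(-11) + 2·(-8) = -85.
Characteristic polynomial: λ³ − λ² − 33λ + 85 = 0.
Substitute λ = y + (tr M)/3 = y + 0.333333 to remove the quadratic term: y³ + p·y + q = 0 with p = s − (tr M)²/3 = -33.333333 and q = −2(tr M)³/27 + (tr M)·s/3 − det M = 73.925926.
Three real roots ⇒ use the trigonometric (Viète) form: r = 2√(−p/3) = 6.666667, φ = arccos(3q/(p·r)) = arccos(-0.998000) = 3.078337 rad.
y_k = r·cos(φ/3 − 2πk/3) for k = 0, 1, 2 gives y = 3.454320, 3.210865, -6.665185.
λ_k = y_k + 0.333333 gives λ = 3.7877, 3.5442, -6.3319 (check: the sum is 1.0000 = tr M).

Hence λ_max = 3.7877 and λ_min = -6.3319.


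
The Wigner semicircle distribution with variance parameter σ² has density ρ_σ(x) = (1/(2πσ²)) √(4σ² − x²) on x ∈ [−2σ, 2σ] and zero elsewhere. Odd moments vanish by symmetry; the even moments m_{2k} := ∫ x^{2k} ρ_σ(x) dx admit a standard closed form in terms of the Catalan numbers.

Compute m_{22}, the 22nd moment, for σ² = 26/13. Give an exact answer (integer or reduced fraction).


By the scaled semicircle moment identity, m_{2k} = σ^{2k} · C_k with k = 11.
C_11 = (1/(k+1)) · C(2k, k) = (1/12) · C(22, 11) = (1/12) · 705432 = 58786.
σ^{2k} = (σ²)^k = (26/13)^11 = 2048.

Therefore m_{22} = σ^{22} · C_11 = 2048 · 58786 = 120393728.


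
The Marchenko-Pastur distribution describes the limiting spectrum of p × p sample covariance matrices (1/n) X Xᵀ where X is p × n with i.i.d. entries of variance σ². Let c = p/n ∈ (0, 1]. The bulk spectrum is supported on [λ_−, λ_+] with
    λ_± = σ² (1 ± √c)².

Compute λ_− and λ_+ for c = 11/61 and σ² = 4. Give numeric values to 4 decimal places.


c = 11/61 = 0.180328; √c = 0.424650.
λ_− = σ² (1 − √c)² = 4 · (1 − 0.424650)² = 4 · (0.575350)² = 1.324109.
λ_+ = σ² (1 + √c)² = 4 · (1 + 0.424650)² = 4 · (1.424650)² = 8.118514.

Rounded to 4 decimal places: λ_− ≈ 1.3241, λ_+ ≈ 8.1185.


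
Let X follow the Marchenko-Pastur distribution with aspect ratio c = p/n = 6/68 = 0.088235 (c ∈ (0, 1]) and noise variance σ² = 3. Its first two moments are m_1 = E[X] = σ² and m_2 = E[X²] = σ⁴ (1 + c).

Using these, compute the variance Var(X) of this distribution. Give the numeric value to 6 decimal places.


m_1 = E[X] = σ² = 3, so m_1² = 9.
m_2 = E[X²] = σ⁴ (1 + c) = 9 · (1 + 0.088235) = 9 · 1.088235 = 9.794118.
(Note m_2 − m_1² simplifies to c · σ⁴ = 0.088235 · 9.)

Var(X) = m_2 − m_1² = 9.794118 − 9 = 0.794118.


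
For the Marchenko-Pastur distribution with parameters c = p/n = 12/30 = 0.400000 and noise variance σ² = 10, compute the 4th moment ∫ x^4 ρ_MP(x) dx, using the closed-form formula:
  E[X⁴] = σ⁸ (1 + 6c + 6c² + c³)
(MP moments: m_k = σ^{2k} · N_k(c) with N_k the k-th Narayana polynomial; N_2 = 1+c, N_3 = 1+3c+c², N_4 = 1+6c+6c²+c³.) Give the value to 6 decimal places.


E[X⁴] = σ⁸ (1 + 6c + 6c² + c³) (fourth MP moment). With σ² = 10 (so σ⁸ = 10000) and c = 12/30 = 0.400000: E[X⁴] = 10000 · (1 + 6·0.400000 + 6·(0.400000)² + (0.400000)³) = 10000 · 4.424000.

So E[X^4] = 44240.000000.


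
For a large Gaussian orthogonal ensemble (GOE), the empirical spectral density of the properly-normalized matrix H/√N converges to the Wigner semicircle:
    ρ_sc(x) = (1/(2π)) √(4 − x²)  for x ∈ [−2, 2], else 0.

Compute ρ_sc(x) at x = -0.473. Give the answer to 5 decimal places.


ρ_sc(x) = (1/(2π)) √(4 − x²). With x = -0.473:
  4 − x² = 4 − (-0.473)² = 4 − 0.223729 = 3.776271.
  √(4 − x²) = 1.943263.
  1/(2π) = 0.159155.
  ρ_sc(-0.473) = 0.159155 · 1.943263 = 0.309280.

Rounded to 5 decimal places: ρ_sc(-0.473) ≈ 0.30928.


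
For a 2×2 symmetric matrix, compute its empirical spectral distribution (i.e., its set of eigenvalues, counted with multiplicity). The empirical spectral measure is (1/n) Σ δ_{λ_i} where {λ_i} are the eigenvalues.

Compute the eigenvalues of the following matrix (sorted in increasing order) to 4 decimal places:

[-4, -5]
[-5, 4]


Since M is real symmetric, both eigenvalues are real; they are the roots of det(λI − M) = λ² − (tr M) λ + det M.
tr M = -4 + 4 = 0.
det M = (-4)·4 − (-5)² = -16 − 25 = -41.
Characteristic polynomial: λ² − 41 = 0.
Discriminant Δ = (tr M)² − 4·det M = 0 − (-164) = 164; √Δ = 12.806248.
λ = (tr M ± √Δ)/2 = (0 ± 12.806248)/2, giving (tr M − √Δ)/2 = -6.4031 and (tr M + √Δ)/2 = 6.4031.

Eigenvalues sorted in increasing order: [-6.4031, 6.4031].


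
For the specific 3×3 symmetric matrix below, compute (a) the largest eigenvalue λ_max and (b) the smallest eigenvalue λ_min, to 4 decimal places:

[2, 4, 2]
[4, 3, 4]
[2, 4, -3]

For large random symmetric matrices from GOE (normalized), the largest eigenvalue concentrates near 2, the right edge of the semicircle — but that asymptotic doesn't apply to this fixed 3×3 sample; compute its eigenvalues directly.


Since M is real symmetric, all three eigenvalues are real; they are the roots of det(λI − M) = λ³ − (tr M) λ² + s λ − det M, where s is the sum of the principal 2×2 minors.
tr M = 2 + 3 + (-3) = 2.
s = (2·3 − 4²) + (2·(-3) − 2²) + (3·(-3) − 4²) = -10 + (-10) + (-25) = -45.
det M (expand along row 1) = 2·(-25) − 4·(-20) + 2·10 = 50.
Characteristic polynomial: λ³ − 2λ² − 45λ − 50 = 0.
Substitute λ = y + (tr M)/3 = y + 0.666667 to remove the quadratic term: y³ + p·y + q = 0 with p = s − (tr M)²/3 = -46.333333 and q = −2(tr M)³/27 + (tr M)·s/3 − det M = -80.592593.
Three real roots ⇒ use the trigonometric (Viète) form: r = 2√(−p/3) = 7.859884, φ = arccos(3q/(p·r)) = arccos(0.663906) = 0.844766 rad.
y_k = r·cos(φ/3 − 2πk/3) for k = 0, 1, 2 gives y = 7.550324, -1.883657, -5.666667.
λ_k = y_k + 0.666667 gives λ = 8.2170, -1.2170, -5.0000 (check: the sum is 2.0000 = tr M).

Hence λ_max = 8.2170 and λ_min = -5.0000.


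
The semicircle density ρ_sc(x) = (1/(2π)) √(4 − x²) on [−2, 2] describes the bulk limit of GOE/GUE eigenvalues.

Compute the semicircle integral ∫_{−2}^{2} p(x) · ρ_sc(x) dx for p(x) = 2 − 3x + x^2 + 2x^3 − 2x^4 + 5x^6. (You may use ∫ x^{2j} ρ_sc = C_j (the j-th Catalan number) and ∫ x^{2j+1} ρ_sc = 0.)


Write p(x) = Σ a_i x^i, split into monomials and integrate each against ρ_sc separately.
Using ∫ x^{2j} ρ_sc = C_j = (1/(j+1)) C(2j, j) (Catalan numbers) and ∫ x^{2j+1} ρ_sc = 0 (odd monomials vanish by symmetry):
  i = 0 (even): a_0 · C_{0} = 2 · 1 = 2
  i = 1 (odd): ∫ x^1 ρ_sc = 0 (vanishes)
  i = 2 (even): a_2 · C_{1} = 1 · 1 = 1
  i = 3 (odd): ∫ x^3 ρ_sc = 0 (vanishes)
  i = 4 (even): a_4 · C_{2} = -2 · 2 = -4
  i = 6 (even): a_6 · C_{3} = 5 · 5 = 25

Summing the contributions: ∫_{−2}^{2} p(x) ρ_sc(x) dx = 2 + 1 + (-4) + 25 = 24.


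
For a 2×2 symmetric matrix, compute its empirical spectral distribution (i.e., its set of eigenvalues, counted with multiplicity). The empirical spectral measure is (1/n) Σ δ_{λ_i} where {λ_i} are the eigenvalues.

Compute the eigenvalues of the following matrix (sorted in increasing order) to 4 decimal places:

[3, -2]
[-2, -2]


Since M is real symmetric, both eigenvalues are real; they are the roots of det(λI − M) = λ² − (tr M) λ + det M.
tr M = 3 + (-2) = 1.
det M = 3·(-2) − (-2)² = -6 − 4 = -10.
Characteristic polynomial: λ² − λ − 10 = 0.
Discriminant Δ = (tr M)² − 4·det M = 1 − (-40) = 41; √Δ = 6.403124.
λ = (tr M ± √Δ)/2 = (1 ± 6.403124)/2, giving (tr M − √Δ)/2 = -2.7016 and (tr M + √Δ)/2 = 3.7016.

Eigenvalues sorted in increasing order: [-2.7016, 3.7016].


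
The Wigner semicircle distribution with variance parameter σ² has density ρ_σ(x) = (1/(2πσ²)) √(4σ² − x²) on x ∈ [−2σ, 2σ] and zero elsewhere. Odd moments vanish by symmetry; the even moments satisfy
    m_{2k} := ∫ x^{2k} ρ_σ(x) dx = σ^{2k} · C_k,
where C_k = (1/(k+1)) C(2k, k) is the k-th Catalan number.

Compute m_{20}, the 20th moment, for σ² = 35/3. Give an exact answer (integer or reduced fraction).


By the scaled semicircle moment identity, m_{2k} = σ^{2k} · C_k with k = 10.
C_10 = (1/(k+1)) · C(2k, k) = (1/11) · C(20, 10) = (1/11) · 184756 = 16796.
σ^{2k} = (σ²)^k = (35/3)^10 = 2758547353515625/59049.

Therefore m_{20} = σ^{20} · C_10 = (2758547353515625/59049) · 16796 = 46332561349648437500/59049.


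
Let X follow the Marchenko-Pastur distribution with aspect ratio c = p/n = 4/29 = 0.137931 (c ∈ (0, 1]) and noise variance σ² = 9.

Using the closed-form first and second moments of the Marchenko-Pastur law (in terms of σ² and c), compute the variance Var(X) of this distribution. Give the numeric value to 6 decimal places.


Recall the MP moments m_1 = E[X] = σ² and m_2 = E[X²] = σ⁴ (1 + c).
m_1 = E[X] = σ² = 9, so m_1² = 81.
m_2 = E[X²] = σ⁴ (1 + c) = 81 · (1 + 0.137931) = 81 · 1.137931 = 92.172414.
(Note m_2 − m_1² simplifies to c · σ⁴ = 0.137931 · 81.)

Var(X) = m_2 − m_1² = 92.172414 − 81 = 11.172414.


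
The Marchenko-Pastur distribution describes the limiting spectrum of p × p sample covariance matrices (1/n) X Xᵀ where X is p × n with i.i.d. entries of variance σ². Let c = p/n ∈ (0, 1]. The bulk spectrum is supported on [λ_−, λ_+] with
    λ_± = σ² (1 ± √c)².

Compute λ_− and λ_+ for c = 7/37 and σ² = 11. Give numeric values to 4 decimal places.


c = 7/37 = 0.189189; √c = 0.434959.
λ_− = σ² (1 − √c)² = 11 · (1 − 0.434959)² = 11 · (0.565041)² = 3.511987.
λ_+ = σ² (1 + √c)² = 11 · (1 + 0.434959)² = 11 · (1.434959)² = 22.650175.

Rounded to 4 decimal places: λ_− ≈ 3.5120, λ_+ ≈ 22.6502.


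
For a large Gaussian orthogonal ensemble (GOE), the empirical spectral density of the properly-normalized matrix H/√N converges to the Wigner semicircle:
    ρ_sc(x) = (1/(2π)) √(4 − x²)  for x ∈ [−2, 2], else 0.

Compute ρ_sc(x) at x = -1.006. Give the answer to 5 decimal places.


ρ_sc(x) = (1/(2π)) √(4 − x²). With x = -1.006:
  4 − x² = 4 − (-1.006)² = 4 − 1.012036 = 2.987964.
  √(4 − x²) = 1.728573.
  1/(2π) = 0.159155.
  ρ_sc(-1.006) = 0.159155 · 1.728573 = 0.275111.

Rounded to 5 decimal places: ρ_sc(-1.006) ≈ 0.27511.


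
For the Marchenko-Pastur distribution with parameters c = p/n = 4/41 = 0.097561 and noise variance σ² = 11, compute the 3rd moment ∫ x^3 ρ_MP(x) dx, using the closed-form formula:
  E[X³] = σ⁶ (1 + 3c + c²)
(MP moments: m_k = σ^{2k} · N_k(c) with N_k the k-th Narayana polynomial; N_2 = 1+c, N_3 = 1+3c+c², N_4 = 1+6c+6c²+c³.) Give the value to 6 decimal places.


E[X³] = σ⁶ (1 + 3c + c²) (third MP moment). With σ² = 11 (so σ⁶ = 1331) and c = 4/41 = 0.097561: E[X³] = 1331 · (1 + 3·0.097561 + (0.097561)²) = 1331 · 1.302201.

So E[X^3] = 1733.229625.


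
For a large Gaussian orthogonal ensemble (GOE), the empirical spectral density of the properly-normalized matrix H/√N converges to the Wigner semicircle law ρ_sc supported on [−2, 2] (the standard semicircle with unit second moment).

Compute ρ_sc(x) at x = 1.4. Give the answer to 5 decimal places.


ρ_sc(x) = (1/(2π)) √(4 − x²). With x = 1.4:
  4 − x² = 4 − (1.4)² = 4 − 1.960000 = 2.040000.
  √(4 − x²) = 1.428286.
  1/(2π) = 0.159155.
  ρ_sc(1.4) = 0.159155 · 1.428286 = 0.227319.

Rounded to 5 decimal places: ρ_sc(1.4) ≈ 0.22732.


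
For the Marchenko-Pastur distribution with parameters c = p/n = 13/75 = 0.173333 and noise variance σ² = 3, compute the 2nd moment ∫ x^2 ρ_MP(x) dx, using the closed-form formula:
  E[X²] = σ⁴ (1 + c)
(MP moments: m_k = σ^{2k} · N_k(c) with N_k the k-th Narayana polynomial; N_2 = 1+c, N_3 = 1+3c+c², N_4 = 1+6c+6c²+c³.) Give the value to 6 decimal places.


E[X²] = σ⁴ (1 + c) (second MP moment). With σ² = 3 (so σ⁴ = 9) and c = 13/75 = 0.173333: E[X²] = 9 · (1 + 0.173333) = 9 · 1.173333.

So E[X^2] = 10.560000.


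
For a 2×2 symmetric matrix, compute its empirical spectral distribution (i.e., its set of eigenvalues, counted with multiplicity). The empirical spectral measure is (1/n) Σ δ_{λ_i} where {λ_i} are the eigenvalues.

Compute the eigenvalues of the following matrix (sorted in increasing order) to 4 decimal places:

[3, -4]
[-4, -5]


Since M is real symmetric, both eigenvalues are real; they are the roots of det(λI − M) = λ² − (tr M) λ + det M.
tr M = 3 + (-5) = -2.
det M = 3·(-5) − (-4)² = -15 − 16 = -31.
Characteristic polynomial: λ² + 2λ − 31 = 0.
Discriminant Δ = (tr M)² − 4·det M = 4 − (-124) = 128; √Δ = 11.313708.
λ = (tr M ± √Δ)/2 = (-2 ± 11.313708)/2, giving (tr M − √Δ)/2 = -6.6569 and (tr M + √Δ)/2 = 4.6569.

Eigenvalues sorted in increasing order: [-6.6569, 4.6569].


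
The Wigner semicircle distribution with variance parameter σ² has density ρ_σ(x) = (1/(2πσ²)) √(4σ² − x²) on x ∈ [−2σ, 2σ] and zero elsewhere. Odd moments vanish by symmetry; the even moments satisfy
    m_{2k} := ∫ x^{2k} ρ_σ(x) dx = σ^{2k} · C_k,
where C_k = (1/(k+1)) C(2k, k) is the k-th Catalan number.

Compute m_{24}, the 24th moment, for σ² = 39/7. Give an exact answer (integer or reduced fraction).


By the scaled semicircle moment identity, m_{2k} = σ^{2k} · C_k with k = 12.
C_12 = (1/(k+1)) · C(2k, k) = (1/13) · C(24, 12) = (1/13) · 2704156 = 208012.
σ^{2k} = (σ²)^k = (39/7)^12 = 12381557655576425121/13841287201.

Therefore m_{24} = σ^{24} · C_12 = (12381557655576425121/13841287201) · 208012 = 367930367293109048895636/1977326743.


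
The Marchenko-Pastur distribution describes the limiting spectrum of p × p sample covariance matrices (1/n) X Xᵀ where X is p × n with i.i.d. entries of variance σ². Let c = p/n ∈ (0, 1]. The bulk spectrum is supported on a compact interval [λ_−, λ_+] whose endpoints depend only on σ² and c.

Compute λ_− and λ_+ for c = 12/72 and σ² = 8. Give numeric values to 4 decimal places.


c = 12/72 = 0.166667; √c = 0.408248.
λ_− = σ² (1 − √c)² = 8 · (1 − 0.408248)² = 8 · (0.591752)² = 2.801361.
λ_+ = σ² (1 + √c)² = 8 · (1 + 0.408248)² = 8 · (1.408248)² = 15.865306.

Rounded to 4 decimal places: λ_− ≈ 2.8014, λ_+ ≈ 15.8653.


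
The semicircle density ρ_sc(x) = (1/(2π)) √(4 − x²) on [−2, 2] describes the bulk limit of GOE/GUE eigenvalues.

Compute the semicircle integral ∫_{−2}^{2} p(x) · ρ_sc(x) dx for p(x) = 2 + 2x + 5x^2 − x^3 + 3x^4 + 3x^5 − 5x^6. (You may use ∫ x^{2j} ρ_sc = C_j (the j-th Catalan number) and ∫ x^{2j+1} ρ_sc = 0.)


Write p(x) = Σ a_i x^i, split into monomials and integrate each against ρ_sc separately.
Using ∫ x^{2j} ρ_sc = C_j = (1/(j+1)) C(2j, j) (Catalan numbers) and ∫ x^{2j+1} ρ_sc = 0 (odd monomials vanish by symmetry):
  i = 0 (even): a_0 · C_{0} = 2 · 1 = 2
  i = 1 (odd): ∫ x^1 ρ_sc = 0 (vanishes)
  i = 2 (even): a_2 · C_{1} = 5 · 1 = 5
  i = 3 (odd): ∫ x^3 ρ_sc = 0 (vanishes)
  i = 4 (even): a_4 · C_{2} = 3 · 2 = 6
  i = 5 (odd): ∫ x^5 ρ_sc = 0 (vanishes)
  i = 6 (even): a_6 · C_{3} = -5 · 5 = -25

Summing the contributions: ∫_{−2}^{2} p(x) ρ_sc(x) dx = 2 + 5 + 6 + (-25) = -12.


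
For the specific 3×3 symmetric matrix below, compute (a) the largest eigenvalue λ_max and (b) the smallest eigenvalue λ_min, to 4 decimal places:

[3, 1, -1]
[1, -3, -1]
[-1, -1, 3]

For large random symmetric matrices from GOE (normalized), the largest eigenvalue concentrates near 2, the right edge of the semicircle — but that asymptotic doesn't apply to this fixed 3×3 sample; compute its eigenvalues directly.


Since M is real symmetric, all three eigenvalues are real; they are the roots of det(λI − M) = λ³ − (tr M) λ² + s λ − det M, where s is the sum of the principal 2×2 minors.
tr M = 3 + (-3) + 3 = 3.
s = (3·(-3) − 1²) + (3·3 − (-1)²) + ((-3)·3 − (-1)²) = -10 + 8 + (-10) = -12.
det M (expand along row 1) = 3·(-10) − 1·2 + (-1)·(-4) = -28.
Characteristic polynomial: λ³ − 3λ² − 12λ + 28 = 0.
Substitute λ = y + (tr M)/3 = y + 1.000000 to remove the quadratic term: y³ + p·y + q = 0 with p = s − (tr M)²/3 = -15.000000 and q = −2(tr M)³/27 + (tr M)·s/3 − det M = 14.000000.
Three real roots ⇒ use the trigonometric (Viète) form: r = 2√(−p/3) = 4.472136, φ = arccos(3q/(p·r)) = arccos(-0.626099) = 2.247337 rad.
y_k = r·cos(φ/3 − 2πk/3) for k = 0, 1, 2 gives y = 3.274917, 1.000000, -4.274917.
λ_k = y_k + 1.000000 gives λ = 4.2749, 2.0000, -3.2749 (check: the sum is 3.0000 = tr M).

Hence λ_max = 4.2749 and λ_min = -3.2749.


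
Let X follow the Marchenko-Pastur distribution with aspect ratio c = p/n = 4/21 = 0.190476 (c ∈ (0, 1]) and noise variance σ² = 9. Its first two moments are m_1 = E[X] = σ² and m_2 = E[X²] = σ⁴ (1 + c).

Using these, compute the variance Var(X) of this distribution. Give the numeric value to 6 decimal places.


m_1 = E[X] = σ² = 9, so m_1² = 81.
m_2 = E[X²] = σ⁴ (1 + c) = 81 · (1 + 0.190476) = 81 · 1.190476 = 96.428571.
(Note m_2 − m_1² simplifies to c · σ⁴ = 0.190476 · 81.)

Var(X) = m_2 − m_1² = 96.428571 − 81 = 15.428571.


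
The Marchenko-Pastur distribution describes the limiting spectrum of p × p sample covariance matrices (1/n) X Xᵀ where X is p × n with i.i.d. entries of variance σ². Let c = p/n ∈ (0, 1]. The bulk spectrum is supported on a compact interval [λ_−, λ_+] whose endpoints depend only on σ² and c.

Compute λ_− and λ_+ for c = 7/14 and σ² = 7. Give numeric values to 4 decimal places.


c = 7/14 = 0.500000; √c = 0.707107.
λ_− = σ² (1 − √c)² = 7 · (1 − 0.707107)² = 7 · (0.292893)² = 0.600505.
λ_+ = σ² (1 + √c)² = 7 · (1 + 0.707107)² = 7 · (1.707107)² = 20.399495.

Rounded to 4 decimal places: λ_− ≈ 0.6005, λ_+ ≈ 20.3995.


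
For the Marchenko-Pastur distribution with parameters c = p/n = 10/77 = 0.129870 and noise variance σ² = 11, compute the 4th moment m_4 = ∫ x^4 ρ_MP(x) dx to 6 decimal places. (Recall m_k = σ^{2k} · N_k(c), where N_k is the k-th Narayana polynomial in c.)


E[X⁴] = σ⁸ (1 + 6c + 6c² + c³) (fourth MP moment). With σ² = 11 (so σ⁸ = 14641) and c = 10/77 = 0.129870: E[X⁴] = 14641 · (1 + 6·0.129870 + 6·(0.129870)² + (0.129870)³) = 14641 · 1.882609.

So E[X^4] = 27563.274052.


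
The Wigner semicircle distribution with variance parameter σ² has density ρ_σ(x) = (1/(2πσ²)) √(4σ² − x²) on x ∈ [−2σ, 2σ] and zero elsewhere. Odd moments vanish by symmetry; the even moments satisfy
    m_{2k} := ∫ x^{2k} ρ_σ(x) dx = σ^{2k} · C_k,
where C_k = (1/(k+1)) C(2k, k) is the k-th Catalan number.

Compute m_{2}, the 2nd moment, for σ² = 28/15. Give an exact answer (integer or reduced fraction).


By the scaled semicircle moment identity, m_{2k} = σ^{2k} · C_k with k = 1.
C_1 = (1/(k+1)) · C(2k, k) = (1/2) · C(2, 1) = (1/2) · 2 = 1.
σ^{2k} = (σ²)^k = (28/15)^1 = 28/15.

Therefore m_{2} = σ^{2} · C_1 = (28/15) · 1 = 28/15.


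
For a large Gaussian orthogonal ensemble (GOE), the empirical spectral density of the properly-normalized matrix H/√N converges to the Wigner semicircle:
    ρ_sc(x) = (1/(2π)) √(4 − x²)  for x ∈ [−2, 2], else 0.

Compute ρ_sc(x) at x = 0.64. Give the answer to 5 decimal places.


ρ_sc(x) = (1/(2π)) √(4 − x²). With x = 0.64:
  4 − x² = 4 − (0.64)² = 4 − 0.409600 = 3.590400.
  √(4 − x²) = 1.894835.
  1/(2π) = 0.159155.
  ρ_sc(0.64) = 0.159155 · 1.894835 = 0.301572.

Rounded to 5 decimal places: ρ_sc(0.64) ≈ 0.30157.


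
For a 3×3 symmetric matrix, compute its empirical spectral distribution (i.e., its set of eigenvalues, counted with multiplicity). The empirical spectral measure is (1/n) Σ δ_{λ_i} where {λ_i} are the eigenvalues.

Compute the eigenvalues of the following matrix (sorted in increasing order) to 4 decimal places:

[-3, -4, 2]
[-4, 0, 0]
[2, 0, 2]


Since M is real symmetric, all three eigenvalues are real; they are the roots of det(λI − M) = λ³ − (tr M) λ² + s λ − det M, where s is the sum of the principal 2×2 minors.
tr M = -3 + 0 + 2 = -1.
s = ((-3)·0 − (-4)²) + ((-3)·2 − 2²) + (0·2 − 0²) = -16 + (-10) + 0 = -26.
det M (expand along row 1) = (-3)·0 − (-4)·(-8) + 2·0 = -32.
Characteristic polynomial: λ³ + λ² − 26λ + 32 = 0.
Substitute λ = y + (tr M)/3 = y − 0.333333 to remove the quadratic term: y³ + p·y + q = 0 with p = s − (tr M)²/3 = -26.333333 and q = −2(tr M)³/27 + (tr M)·s/3 − det M = 40.740741.
Three real roots ⇒ use the trigonometric (Viète) form: r = 2√(−p/3) = 5.925463, φ = arccos(3q/(p·r)) = arccos(-0.783289) = 2.470735 rad.
y_k = r·cos(φ/3 − 2πk/3) for k = 0, 1, 2 gives y = 4.026947, 1.750979, -5.777926.
λ_k = y_k − 0.333333 gives λ = 3.6936, 1.4176, -6.1113 (check: the sum is -1.0000 = tr M).

Eigenvalues sorted in increasing order: [-6.1113, 1.4176, 3.6936].


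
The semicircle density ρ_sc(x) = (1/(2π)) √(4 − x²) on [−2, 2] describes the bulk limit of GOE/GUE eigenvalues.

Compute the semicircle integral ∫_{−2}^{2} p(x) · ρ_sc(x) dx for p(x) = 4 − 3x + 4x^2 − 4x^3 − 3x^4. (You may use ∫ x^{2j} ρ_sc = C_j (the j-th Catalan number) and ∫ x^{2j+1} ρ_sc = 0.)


Write p(x) = Σ a_i x^i, split into monomials and integrate each against ρ_sc separately.
Using ∫ x^{2j} ρ_sc = C_j = (1/(j+1)) C(2j, j) (Catalan numbers) and ∫ x^{2j+1} ρ_sc = 0 (odd monomials vanish by symmetry):
  i = 0 (even): a_0 · C_{0} = 4 · 1 = 4
  i = 1 (odd): ∫ x^1 ρ_sc = 0 (vanishes)
  i = 2 (even): a_2 · C_{1} = 4 · 1 = 4
  i = 3 (odd): ∫ x^3 ρ_sc = 0 (vanishes)
  i = 4 (even): a_4 · C_{2} = -3 · 2 = -6

Summing the contributions: ∫_{−2}^{2} p(x) ρ_sc(x) dx = 4 + 4 + (-6) = 2.


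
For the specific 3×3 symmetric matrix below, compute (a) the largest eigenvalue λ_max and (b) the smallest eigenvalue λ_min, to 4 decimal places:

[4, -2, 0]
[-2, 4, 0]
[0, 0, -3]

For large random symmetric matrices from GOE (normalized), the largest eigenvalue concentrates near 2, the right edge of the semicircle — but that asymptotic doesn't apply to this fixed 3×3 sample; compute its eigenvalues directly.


Since M is real symmetric, all three eigenvalues are real; they are the roots of det(λI − M) = λ³ − (tr M) λ² + s λ − det M, where s is the sum of the principal 2×2 minors.
tr M = 4 + 4 + (-3) = 5.
s = (4·4 − (-2)²) + (4·(-3) − 0²) + (4·(-3) − 0²) = 12 + (-12) + (-12) = -12.
det M (expand along row 1) = 4·(-12) − (-2)·6 + 0·0 = -36.
Characteristic polynomial: λ³ − 5λ² − 12λ + 36 = 0.
Substitute λ = y + (tr M)/3 = y + 1.666667 to remove the quadratic term: y³ + p·y + q = 0 with p = s − (tr M)²/3 = -20.333333 and q = −2(tr M)³/27 + (tr M)·s/3 − det M = 6.740741.
Three real roots ⇒ use the trigonometric (Viète) form: r = 2√(−p/3) = 5.206833, φ = arccos(3q/(p·r)) = arccos(-0.191006) = 1.762983 rad.
y_k = r·cos(φ/3 − 2πk/3) for k = 0, 1, 2 gives y = 4.333333, 0.333333, -4.666667.
λ_k = y_k + 1.666667 gives λ = 6.0000, 2.0000, -3.0000 (check: the sum is 5.0000 = tr M).

Hence λ_max = 6.0000 and λ_min = -3.0000.


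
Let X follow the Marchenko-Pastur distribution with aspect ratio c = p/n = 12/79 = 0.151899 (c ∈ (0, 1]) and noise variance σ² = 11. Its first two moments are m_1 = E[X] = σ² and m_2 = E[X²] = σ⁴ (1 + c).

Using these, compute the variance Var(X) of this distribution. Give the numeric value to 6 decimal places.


m_1 = E[X] = σ² = 11, so m_1² = 121.
m_2 = E[X²] = σ⁴ (1 + c) = 121 · (1 + 0.151899) = 121 · 1.151899 = 139.379747.
(Note m_2 − m_1² simplifies to c · σ⁴ = 0.151899 · 121.)

Var(X) = m_2 − m_1² = 139.379747 − 121 = 18.379747.


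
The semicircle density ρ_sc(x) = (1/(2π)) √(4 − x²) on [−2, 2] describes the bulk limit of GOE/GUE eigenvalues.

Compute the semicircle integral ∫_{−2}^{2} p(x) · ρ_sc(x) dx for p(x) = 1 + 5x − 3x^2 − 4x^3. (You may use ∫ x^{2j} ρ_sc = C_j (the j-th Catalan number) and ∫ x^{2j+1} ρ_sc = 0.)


Write p(x) = Σ a_i x^i, split into monomials and integrate each against ρ_sc separately.
Using ∫ x^{2j} ρ_sc = C_j = (1/(j+1)) C(2j, j) (Catalan numbers) and ∫ x^{2j+1} ρ_sc = 0 (odd monomials vanish by symmetry):
  i = 0 (even): a_0 · C_{0} = 1 · 1 = 1
  i = 1 (odd): ∫ x^1 ρ_sc = 0 (vanishes)
  i = 2 (even): a_2 · C_{1} = -3 · 1 = -3
  i = 3 (odd): ∫ x^3 ρ_sc = 0 (vanishes)

Summing the contributions: ∫_{−2}^{2} p(x) ρ_sc(x) dx = 1 + (-3) = -2.


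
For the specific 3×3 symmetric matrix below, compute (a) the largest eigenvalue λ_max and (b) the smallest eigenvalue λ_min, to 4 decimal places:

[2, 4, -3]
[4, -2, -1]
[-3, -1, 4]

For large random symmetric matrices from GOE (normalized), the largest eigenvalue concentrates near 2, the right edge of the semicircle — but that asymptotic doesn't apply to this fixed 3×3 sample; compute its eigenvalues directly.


Since M is real symmetric, all three eigenvalues are real; they are the roots of det(λI − M) = λ³ − (tr M) λ² + s λ − det M, where s is the sum of the principal 2×2 minors.
tr M = 2 + (-2) + 4 = 4.
s = (2·(-2) − 4²) + (2·4 − (-3)²) + ((-2)·4 − (-1)²) = -20 + (-1) + (-9) = -30.
det M (expand along row 1) = 2·(-9) − 4·13 + (-3)·(-10) = -40.
Characteristic polynomial: λ³ − 4λ² − 30λ + 40 = 0.
Substitute λ = y + (tr M)/3 = y + 1.333333 to remove the quadratic term: y³ + p·y + q = 0 with p = s − (tr M)²/3 = -35.333333 and q = −2(tr M)³/27 + (tr M)·s/3 − det M = -4.740741.
Three real roots ⇒ use the trigonometric (Viète) form: r = 2√(−p/3) = 6.863753, φ = arccos(3q/(p·r)) = arccos(0.058644) = 1.512119 rad.
y_k = r·cos(φ/3 − 2πk/3) for k = 0, 1, 2 gives y = 6.010168, -0.134240, -5.875928.
λ_k = y_k + 1.333333 gives λ = 7.3435, 1.1991, -4.5426 (check: the sum is 4.0000 = tr M).

Hence λ_max = 7.3435 and λ_min = -4.5426.


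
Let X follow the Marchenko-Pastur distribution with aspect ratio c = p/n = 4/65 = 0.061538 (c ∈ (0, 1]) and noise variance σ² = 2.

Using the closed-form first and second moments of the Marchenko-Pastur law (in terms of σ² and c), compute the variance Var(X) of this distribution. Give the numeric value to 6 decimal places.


Recall the MP moments m_1 = E[X] = σ² and m_2 = E[X²] = σ⁴ (1 + c).
m_1 = E[X] = σ² = 2, so m_1² = 4.
m_2 = E[X²] = σ⁴ (1 + c) = 4 · (1 + 0.061538) = 4 · 1.061538 = 4.246154.
(Note m_2 − m_1² simplifies to c · σ⁴ = 0.061538 · 4.)

Var(X) = m_2 − m_1² = 4.246154 − 4 = 0.246154.
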